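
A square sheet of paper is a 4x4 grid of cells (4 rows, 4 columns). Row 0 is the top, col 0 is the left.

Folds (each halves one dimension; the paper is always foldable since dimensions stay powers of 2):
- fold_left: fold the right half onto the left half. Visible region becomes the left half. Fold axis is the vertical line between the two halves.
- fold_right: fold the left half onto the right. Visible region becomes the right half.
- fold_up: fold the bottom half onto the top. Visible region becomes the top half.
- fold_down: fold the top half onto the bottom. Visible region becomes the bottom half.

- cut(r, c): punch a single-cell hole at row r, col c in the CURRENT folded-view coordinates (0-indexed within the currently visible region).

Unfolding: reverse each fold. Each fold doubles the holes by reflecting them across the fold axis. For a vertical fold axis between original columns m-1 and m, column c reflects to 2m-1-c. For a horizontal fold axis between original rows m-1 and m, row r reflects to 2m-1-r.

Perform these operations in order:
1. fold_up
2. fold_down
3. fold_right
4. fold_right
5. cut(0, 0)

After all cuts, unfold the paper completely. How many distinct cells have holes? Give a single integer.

Op 1 fold_up: fold axis h@2; visible region now rows[0,2) x cols[0,4) = 2x4
Op 2 fold_down: fold axis h@1; visible region now rows[1,2) x cols[0,4) = 1x4
Op 3 fold_right: fold axis v@2; visible region now rows[1,2) x cols[2,4) = 1x2
Op 4 fold_right: fold axis v@3; visible region now rows[1,2) x cols[3,4) = 1x1
Op 5 cut(0, 0): punch at orig (1,3); cuts so far [(1, 3)]; region rows[1,2) x cols[3,4) = 1x1
Unfold 1 (reflect across v@3): 2 holes -> [(1, 2), (1, 3)]
Unfold 2 (reflect across v@2): 4 holes -> [(1, 0), (1, 1), (1, 2), (1, 3)]
Unfold 3 (reflect across h@1): 8 holes -> [(0, 0), (0, 1), (0, 2), (0, 3), (1, 0), (1, 1), (1, 2), (1, 3)]
Unfold 4 (reflect across h@2): 16 holes -> [(0, 0), (0, 1), (0, 2), (0, 3), (1, 0), (1, 1), (1, 2), (1, 3), (2, 0), (2, 1), (2, 2), (2, 3), (3, 0), (3, 1), (3, 2), (3, 3)]

Answer: 16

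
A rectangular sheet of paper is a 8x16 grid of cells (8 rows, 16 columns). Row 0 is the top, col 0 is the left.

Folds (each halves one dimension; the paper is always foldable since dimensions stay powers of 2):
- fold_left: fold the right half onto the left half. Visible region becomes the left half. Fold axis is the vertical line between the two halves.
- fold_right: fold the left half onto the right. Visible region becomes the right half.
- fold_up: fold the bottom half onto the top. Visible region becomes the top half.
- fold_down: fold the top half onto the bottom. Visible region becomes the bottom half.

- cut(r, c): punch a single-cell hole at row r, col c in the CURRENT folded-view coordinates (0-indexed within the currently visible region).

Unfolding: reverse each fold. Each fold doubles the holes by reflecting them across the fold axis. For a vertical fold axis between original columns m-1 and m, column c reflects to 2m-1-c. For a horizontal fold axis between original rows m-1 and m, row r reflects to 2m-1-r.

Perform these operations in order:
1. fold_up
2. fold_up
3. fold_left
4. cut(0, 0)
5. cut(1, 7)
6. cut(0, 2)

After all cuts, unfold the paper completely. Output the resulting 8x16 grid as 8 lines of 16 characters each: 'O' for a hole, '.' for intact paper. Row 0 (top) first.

Op 1 fold_up: fold axis h@4; visible region now rows[0,4) x cols[0,16) = 4x16
Op 2 fold_up: fold axis h@2; visible region now rows[0,2) x cols[0,16) = 2x16
Op 3 fold_left: fold axis v@8; visible region now rows[0,2) x cols[0,8) = 2x8
Op 4 cut(0, 0): punch at orig (0,0); cuts so far [(0, 0)]; region rows[0,2) x cols[0,8) = 2x8
Op 5 cut(1, 7): punch at orig (1,7); cuts so far [(0, 0), (1, 7)]; region rows[0,2) x cols[0,8) = 2x8
Op 6 cut(0, 2): punch at orig (0,2); cuts so far [(0, 0), (0, 2), (1, 7)]; region rows[0,2) x cols[0,8) = 2x8
Unfold 1 (reflect across v@8): 6 holes -> [(0, 0), (0, 2), (0, 13), (0, 15), (1, 7), (1, 8)]
Unfold 2 (reflect across h@2): 12 holes -> [(0, 0), (0, 2), (0, 13), (0, 15), (1, 7), (1, 8), (2, 7), (2, 8), (3, 0), (3, 2), (3, 13), (3, 15)]
Unfold 3 (reflect across h@4): 24 holes -> [(0, 0), (0, 2), (0, 13), (0, 15), (1, 7), (1, 8), (2, 7), (2, 8), (3, 0), (3, 2), (3, 13), (3, 15), (4, 0), (4, 2), (4, 13), (4, 15), (5, 7), (5, 8), (6, 7), (6, 8), (7, 0), (7, 2), (7, 13), (7, 15)]

Answer: O.O..........O.O
.......OO.......
.......OO.......
O.O..........O.O
O.O..........O.O
.......OO.......
.......OO.......
O.O..........O.O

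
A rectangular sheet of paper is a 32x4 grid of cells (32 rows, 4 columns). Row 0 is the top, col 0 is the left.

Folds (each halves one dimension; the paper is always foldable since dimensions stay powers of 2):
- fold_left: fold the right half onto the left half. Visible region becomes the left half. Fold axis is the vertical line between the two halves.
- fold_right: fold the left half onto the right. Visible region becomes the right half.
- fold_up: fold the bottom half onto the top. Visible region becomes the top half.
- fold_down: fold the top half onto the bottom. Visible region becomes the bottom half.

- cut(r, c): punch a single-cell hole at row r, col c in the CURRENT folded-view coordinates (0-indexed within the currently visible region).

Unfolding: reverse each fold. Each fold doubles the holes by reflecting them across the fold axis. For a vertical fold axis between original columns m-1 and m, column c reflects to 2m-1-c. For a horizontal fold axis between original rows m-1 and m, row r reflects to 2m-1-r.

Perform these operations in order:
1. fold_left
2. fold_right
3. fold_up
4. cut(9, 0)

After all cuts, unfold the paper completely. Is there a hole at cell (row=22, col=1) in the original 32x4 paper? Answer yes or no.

Op 1 fold_left: fold axis v@2; visible region now rows[0,32) x cols[0,2) = 32x2
Op 2 fold_right: fold axis v@1; visible region now rows[0,32) x cols[1,2) = 32x1
Op 3 fold_up: fold axis h@16; visible region now rows[0,16) x cols[1,2) = 16x1
Op 4 cut(9, 0): punch at orig (9,1); cuts so far [(9, 1)]; region rows[0,16) x cols[1,2) = 16x1
Unfold 1 (reflect across h@16): 2 holes -> [(9, 1), (22, 1)]
Unfold 2 (reflect across v@1): 4 holes -> [(9, 0), (9, 1), (22, 0), (22, 1)]
Unfold 3 (reflect across v@2): 8 holes -> [(9, 0), (9, 1), (9, 2), (9, 3), (22, 0), (22, 1), (22, 2), (22, 3)]
Holes: [(9, 0), (9, 1), (9, 2), (9, 3), (22, 0), (22, 1), (22, 2), (22, 3)]

Answer: yes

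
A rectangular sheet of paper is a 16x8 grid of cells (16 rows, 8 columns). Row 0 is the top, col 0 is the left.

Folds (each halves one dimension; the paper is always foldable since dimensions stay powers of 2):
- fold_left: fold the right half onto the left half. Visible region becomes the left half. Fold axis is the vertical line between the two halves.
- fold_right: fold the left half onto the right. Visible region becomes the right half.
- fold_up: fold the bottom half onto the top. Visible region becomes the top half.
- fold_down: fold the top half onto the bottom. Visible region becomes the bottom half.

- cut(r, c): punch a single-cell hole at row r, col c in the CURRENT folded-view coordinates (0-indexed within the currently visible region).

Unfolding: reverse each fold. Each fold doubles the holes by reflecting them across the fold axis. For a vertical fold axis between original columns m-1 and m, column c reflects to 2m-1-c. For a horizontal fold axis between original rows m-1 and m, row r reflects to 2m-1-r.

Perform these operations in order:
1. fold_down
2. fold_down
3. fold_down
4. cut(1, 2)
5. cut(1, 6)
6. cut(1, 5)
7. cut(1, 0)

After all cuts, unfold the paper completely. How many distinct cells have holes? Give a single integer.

Op 1 fold_down: fold axis h@8; visible region now rows[8,16) x cols[0,8) = 8x8
Op 2 fold_down: fold axis h@12; visible region now rows[12,16) x cols[0,8) = 4x8
Op 3 fold_down: fold axis h@14; visible region now rows[14,16) x cols[0,8) = 2x8
Op 4 cut(1, 2): punch at orig (15,2); cuts so far [(15, 2)]; region rows[14,16) x cols[0,8) = 2x8
Op 5 cut(1, 6): punch at orig (15,6); cuts so far [(15, 2), (15, 6)]; region rows[14,16) x cols[0,8) = 2x8
Op 6 cut(1, 5): punch at orig (15,5); cuts so far [(15, 2), (15, 5), (15, 6)]; region rows[14,16) x cols[0,8) = 2x8
Op 7 cut(1, 0): punch at orig (15,0); cuts so far [(15, 0), (15, 2), (15, 5), (15, 6)]; region rows[14,16) x cols[0,8) = 2x8
Unfold 1 (reflect across h@14): 8 holes -> [(12, 0), (12, 2), (12, 5), (12, 6), (15, 0), (15, 2), (15, 5), (15, 6)]
Unfold 2 (reflect across h@12): 16 holes -> [(8, 0), (8, 2), (8, 5), (8, 6), (11, 0), (11, 2), (11, 5), (11, 6), (12, 0), (12, 2), (12, 5), (12, 6), (15, 0), (15, 2), (15, 5), (15, 6)]
Unfold 3 (reflect across h@8): 32 holes -> [(0, 0), (0, 2), (0, 5), (0, 6), (3, 0), (3, 2), (3, 5), (3, 6), (4, 0), (4, 2), (4, 5), (4, 6), (7, 0), (7, 2), (7, 5), (7, 6), (8, 0), (8, 2), (8, 5), (8, 6), (11, 0), (11, 2), (11, 5), (11, 6), (12, 0), (12, 2), (12, 5), (12, 6), (15, 0), (15, 2), (15, 5), (15, 6)]

Answer: 32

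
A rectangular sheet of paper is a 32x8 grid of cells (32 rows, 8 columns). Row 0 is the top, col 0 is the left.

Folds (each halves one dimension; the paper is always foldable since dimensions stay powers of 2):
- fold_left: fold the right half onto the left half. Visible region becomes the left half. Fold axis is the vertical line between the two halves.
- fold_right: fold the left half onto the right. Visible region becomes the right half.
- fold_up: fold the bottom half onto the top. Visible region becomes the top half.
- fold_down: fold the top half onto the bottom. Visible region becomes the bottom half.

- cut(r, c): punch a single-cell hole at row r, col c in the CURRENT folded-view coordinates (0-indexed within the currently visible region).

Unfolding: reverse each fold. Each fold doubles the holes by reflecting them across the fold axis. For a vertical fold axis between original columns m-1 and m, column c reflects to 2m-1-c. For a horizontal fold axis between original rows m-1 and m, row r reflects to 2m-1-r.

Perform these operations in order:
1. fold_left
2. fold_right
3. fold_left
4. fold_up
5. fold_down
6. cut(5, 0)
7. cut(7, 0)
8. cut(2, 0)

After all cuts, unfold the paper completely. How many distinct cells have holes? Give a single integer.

Answer: 96

Derivation:
Op 1 fold_left: fold axis v@4; visible region now rows[0,32) x cols[0,4) = 32x4
Op 2 fold_right: fold axis v@2; visible region now rows[0,32) x cols[2,4) = 32x2
Op 3 fold_left: fold axis v@3; visible region now rows[0,32) x cols[2,3) = 32x1
Op 4 fold_up: fold axis h@16; visible region now rows[0,16) x cols[2,3) = 16x1
Op 5 fold_down: fold axis h@8; visible region now rows[8,16) x cols[2,3) = 8x1
Op 6 cut(5, 0): punch at orig (13,2); cuts so far [(13, 2)]; region rows[8,16) x cols[2,3) = 8x1
Op 7 cut(7, 0): punch at orig (15,2); cuts so far [(13, 2), (15, 2)]; region rows[8,16) x cols[2,3) = 8x1
Op 8 cut(2, 0): punch at orig (10,2); cuts so far [(10, 2), (13, 2), (15, 2)]; region rows[8,16) x cols[2,3) = 8x1
Unfold 1 (reflect across h@8): 6 holes -> [(0, 2), (2, 2), (5, 2), (10, 2), (13, 2), (15, 2)]
Unfold 2 (reflect across h@16): 12 holes -> [(0, 2), (2, 2), (5, 2), (10, 2), (13, 2), (15, 2), (16, 2), (18, 2), (21, 2), (26, 2), (29, 2), (31, 2)]
Unfold 3 (reflect across v@3): 24 holes -> [(0, 2), (0, 3), (2, 2), (2, 3), (5, 2), (5, 3), (10, 2), (10, 3), (13, 2), (13, 3), (15, 2), (15, 3), (16, 2), (16, 3), (18, 2), (18, 3), (21, 2), (21, 3), (26, 2), (26, 3), (29, 2), (29, 3), (31, 2), (31, 3)]
Unfold 4 (reflect across v@2): 48 holes -> [(0, 0), (0, 1), (0, 2), (0, 3), (2, 0), (2, 1), (2, 2), (2, 3), (5, 0), (5, 1), (5, 2), (5, 3), (10, 0), (10, 1), (10, 2), (10, 3), (13, 0), (13, 1), (13, 2), (13, 3), (15, 0), (15, 1), (15, 2), (15, 3), (16, 0), (16, 1), (16, 2), (16, 3), (18, 0), (18, 1), (18, 2), (18, 3), (21, 0), (21, 1), (21, 2), (21, 3), (26, 0), (26, 1), (26, 2), (26, 3), (29, 0), (29, 1), (29, 2), (29, 3), (31, 0), (31, 1), (31, 2), (31, 3)]
Unfold 5 (reflect across v@4): 96 holes -> [(0, 0), (0, 1), (0, 2), (0, 3), (0, 4), (0, 5), (0, 6), (0, 7), (2, 0), (2, 1), (2, 2), (2, 3), (2, 4), (2, 5), (2, 6), (2, 7), (5, 0), (5, 1), (5, 2), (5, 3), (5, 4), (5, 5), (5, 6), (5, 7), (10, 0), (10, 1), (10, 2), (10, 3), (10, 4), (10, 5), (10, 6), (10, 7), (13, 0), (13, 1), (13, 2), (13, 3), (13, 4), (13, 5), (13, 6), (13, 7), (15, 0), (15, 1), (15, 2), (15, 3), (15, 4), (15, 5), (15, 6), (15, 7), (16, 0), (16, 1), (16, 2), (16, 3), (16, 4), (16, 5), (16, 6), (16, 7), (18, 0), (18, 1), (18, 2), (18, 3), (18, 4), (18, 5), (18, 6), (18, 7), (21, 0), (21, 1), (21, 2), (21, 3), (21, 4), (21, 5), (21, 6), (21, 7), (26, 0), (26, 1), (26, 2), (26, 3), (26, 4), (26, 5), (26, 6), (26, 7), (29, 0), (29, 1), (29, 2), (29, 3), (29, 4), (29, 5), (29, 6), (29, 7), (31, 0), (31, 1), (31, 2), (31, 3), (31, 4), (31, 5), (31, 6), (31, 7)]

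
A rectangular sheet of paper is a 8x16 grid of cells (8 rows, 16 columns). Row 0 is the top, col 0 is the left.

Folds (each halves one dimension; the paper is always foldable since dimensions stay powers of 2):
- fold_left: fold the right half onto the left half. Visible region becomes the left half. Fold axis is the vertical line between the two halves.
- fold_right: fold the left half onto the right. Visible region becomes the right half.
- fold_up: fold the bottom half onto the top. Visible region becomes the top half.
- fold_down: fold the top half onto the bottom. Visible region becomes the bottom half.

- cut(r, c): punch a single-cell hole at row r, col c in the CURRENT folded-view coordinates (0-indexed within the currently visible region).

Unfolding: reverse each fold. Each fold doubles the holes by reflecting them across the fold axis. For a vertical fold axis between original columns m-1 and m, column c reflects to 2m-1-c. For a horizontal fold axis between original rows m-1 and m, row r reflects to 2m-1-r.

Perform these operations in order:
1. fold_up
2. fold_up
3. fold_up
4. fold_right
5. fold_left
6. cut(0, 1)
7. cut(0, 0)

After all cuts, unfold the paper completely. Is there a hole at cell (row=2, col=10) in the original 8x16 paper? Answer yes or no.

Op 1 fold_up: fold axis h@4; visible region now rows[0,4) x cols[0,16) = 4x16
Op 2 fold_up: fold axis h@2; visible region now rows[0,2) x cols[0,16) = 2x16
Op 3 fold_up: fold axis h@1; visible region now rows[0,1) x cols[0,16) = 1x16
Op 4 fold_right: fold axis v@8; visible region now rows[0,1) x cols[8,16) = 1x8
Op 5 fold_left: fold axis v@12; visible region now rows[0,1) x cols[8,12) = 1x4
Op 6 cut(0, 1): punch at orig (0,9); cuts so far [(0, 9)]; region rows[0,1) x cols[8,12) = 1x4
Op 7 cut(0, 0): punch at orig (0,8); cuts so far [(0, 8), (0, 9)]; region rows[0,1) x cols[8,12) = 1x4
Unfold 1 (reflect across v@12): 4 holes -> [(0, 8), (0, 9), (0, 14), (0, 15)]
Unfold 2 (reflect across v@8): 8 holes -> [(0, 0), (0, 1), (0, 6), (0, 7), (0, 8), (0, 9), (0, 14), (0, 15)]
Unfold 3 (reflect across h@1): 16 holes -> [(0, 0), (0, 1), (0, 6), (0, 7), (0, 8), (0, 9), (0, 14), (0, 15), (1, 0), (1, 1), (1, 6), (1, 7), (1, 8), (1, 9), (1, 14), (1, 15)]
Unfold 4 (reflect across h@2): 32 holes -> [(0, 0), (0, 1), (0, 6), (0, 7), (0, 8), (0, 9), (0, 14), (0, 15), (1, 0), (1, 1), (1, 6), (1, 7), (1, 8), (1, 9), (1, 14), (1, 15), (2, 0), (2, 1), (2, 6), (2, 7), (2, 8), (2, 9), (2, 14), (2, 15), (3, 0), (3, 1), (3, 6), (3, 7), (3, 8), (3, 9), (3, 14), (3, 15)]
Unfold 5 (reflect across h@4): 64 holes -> [(0, 0), (0, 1), (0, 6), (0, 7), (0, 8), (0, 9), (0, 14), (0, 15), (1, 0), (1, 1), (1, 6), (1, 7), (1, 8), (1, 9), (1, 14), (1, 15), (2, 0), (2, 1), (2, 6), (2, 7), (2, 8), (2, 9), (2, 14), (2, 15), (3, 0), (3, 1), (3, 6), (3, 7), (3, 8), (3, 9), (3, 14), (3, 15), (4, 0), (4, 1), (4, 6), (4, 7), (4, 8), (4, 9), (4, 14), (4, 15), (5, 0), (5, 1), (5, 6), (5, 7), (5, 8), (5, 9), (5, 14), (5, 15), (6, 0), (6, 1), (6, 6), (6, 7), (6, 8), (6, 9), (6, 14), (6, 15), (7, 0), (7, 1), (7, 6), (7, 7), (7, 8), (7, 9), (7, 14), (7, 15)]
Holes: [(0, 0), (0, 1), (0, 6), (0, 7), (0, 8), (0, 9), (0, 14), (0, 15), (1, 0), (1, 1), (1, 6), (1, 7), (1, 8), (1, 9), (1, 14), (1, 15), (2, 0), (2, 1), (2, 6), (2, 7), (2, 8), (2, 9), (2, 14), (2, 15), (3, 0), (3, 1), (3, 6), (3, 7), (3, 8), (3, 9), (3, 14), (3, 15), (4, 0), (4, 1), (4, 6), (4, 7), (4, 8), (4, 9), (4, 14), (4, 15), (5, 0), (5, 1), (5, 6), (5, 7), (5, 8), (5, 9), (5, 14), (5, 15), (6, 0), (6, 1), (6, 6), (6, 7), (6, 8), (6, 9), (6, 14), (6, 15), (7, 0), (7, 1), (7, 6), (7, 7), (7, 8), (7, 9), (7, 14), (7, 15)]

Answer: no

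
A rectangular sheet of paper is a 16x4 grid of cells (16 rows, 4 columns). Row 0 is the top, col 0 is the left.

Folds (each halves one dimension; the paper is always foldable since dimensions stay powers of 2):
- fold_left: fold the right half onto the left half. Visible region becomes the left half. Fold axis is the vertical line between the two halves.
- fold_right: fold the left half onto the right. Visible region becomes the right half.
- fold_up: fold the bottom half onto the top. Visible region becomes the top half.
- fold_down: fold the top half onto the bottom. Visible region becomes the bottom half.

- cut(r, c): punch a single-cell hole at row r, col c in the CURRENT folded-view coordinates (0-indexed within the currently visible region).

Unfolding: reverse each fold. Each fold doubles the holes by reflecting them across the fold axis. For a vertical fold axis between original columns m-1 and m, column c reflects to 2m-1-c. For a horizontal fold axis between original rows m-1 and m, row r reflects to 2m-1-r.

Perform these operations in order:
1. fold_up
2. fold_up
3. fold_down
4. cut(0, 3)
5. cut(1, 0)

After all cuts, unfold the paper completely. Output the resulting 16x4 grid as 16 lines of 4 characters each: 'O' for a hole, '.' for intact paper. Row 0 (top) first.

Answer: O...
...O
...O
O...
O...
...O
...O
O...
O...
...O
...O
O...
O...
...O
...O
O...

Derivation:
Op 1 fold_up: fold axis h@8; visible region now rows[0,8) x cols[0,4) = 8x4
Op 2 fold_up: fold axis h@4; visible region now rows[0,4) x cols[0,4) = 4x4
Op 3 fold_down: fold axis h@2; visible region now rows[2,4) x cols[0,4) = 2x4
Op 4 cut(0, 3): punch at orig (2,3); cuts so far [(2, 3)]; region rows[2,4) x cols[0,4) = 2x4
Op 5 cut(1, 0): punch at orig (3,0); cuts so far [(2, 3), (3, 0)]; region rows[2,4) x cols[0,4) = 2x4
Unfold 1 (reflect across h@2): 4 holes -> [(0, 0), (1, 3), (2, 3), (3, 0)]
Unfold 2 (reflect across h@4): 8 holes -> [(0, 0), (1, 3), (2, 3), (3, 0), (4, 0), (5, 3), (6, 3), (7, 0)]
Unfold 3 (reflect across h@8): 16 holes -> [(0, 0), (1, 3), (2, 3), (3, 0), (4, 0), (5, 3), (6, 3), (7, 0), (8, 0), (9, 3), (10, 3), (11, 0), (12, 0), (13, 3), (14, 3), (15, 0)]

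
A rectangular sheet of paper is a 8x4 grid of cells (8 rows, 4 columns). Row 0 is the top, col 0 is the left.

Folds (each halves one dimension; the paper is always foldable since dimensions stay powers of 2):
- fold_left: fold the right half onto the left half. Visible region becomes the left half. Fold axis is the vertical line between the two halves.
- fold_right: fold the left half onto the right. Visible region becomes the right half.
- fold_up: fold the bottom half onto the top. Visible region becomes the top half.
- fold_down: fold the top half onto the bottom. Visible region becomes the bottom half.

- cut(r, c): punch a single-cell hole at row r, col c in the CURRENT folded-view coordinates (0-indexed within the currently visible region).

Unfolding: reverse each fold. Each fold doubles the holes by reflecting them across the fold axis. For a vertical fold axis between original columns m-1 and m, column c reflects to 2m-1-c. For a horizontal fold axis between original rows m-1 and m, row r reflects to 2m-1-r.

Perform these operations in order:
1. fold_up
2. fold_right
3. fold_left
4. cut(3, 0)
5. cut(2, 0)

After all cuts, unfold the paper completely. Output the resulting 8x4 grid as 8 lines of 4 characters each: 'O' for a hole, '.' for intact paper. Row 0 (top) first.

Op 1 fold_up: fold axis h@4; visible region now rows[0,4) x cols[0,4) = 4x4
Op 2 fold_right: fold axis v@2; visible region now rows[0,4) x cols[2,4) = 4x2
Op 3 fold_left: fold axis v@3; visible region now rows[0,4) x cols[2,3) = 4x1
Op 4 cut(3, 0): punch at orig (3,2); cuts so far [(3, 2)]; region rows[0,4) x cols[2,3) = 4x1
Op 5 cut(2, 0): punch at orig (2,2); cuts so far [(2, 2), (3, 2)]; region rows[0,4) x cols[2,3) = 4x1
Unfold 1 (reflect across v@3): 4 holes -> [(2, 2), (2, 3), (3, 2), (3, 3)]
Unfold 2 (reflect across v@2): 8 holes -> [(2, 0), (2, 1), (2, 2), (2, 3), (3, 0), (3, 1), (3, 2), (3, 3)]
Unfold 3 (reflect across h@4): 16 holes -> [(2, 0), (2, 1), (2, 2), (2, 3), (3, 0), (3, 1), (3, 2), (3, 3), (4, 0), (4, 1), (4, 2), (4, 3), (5, 0), (5, 1), (5, 2), (5, 3)]

Answer: ....
....
OOOO
OOOO
OOOO
OOOO
....
....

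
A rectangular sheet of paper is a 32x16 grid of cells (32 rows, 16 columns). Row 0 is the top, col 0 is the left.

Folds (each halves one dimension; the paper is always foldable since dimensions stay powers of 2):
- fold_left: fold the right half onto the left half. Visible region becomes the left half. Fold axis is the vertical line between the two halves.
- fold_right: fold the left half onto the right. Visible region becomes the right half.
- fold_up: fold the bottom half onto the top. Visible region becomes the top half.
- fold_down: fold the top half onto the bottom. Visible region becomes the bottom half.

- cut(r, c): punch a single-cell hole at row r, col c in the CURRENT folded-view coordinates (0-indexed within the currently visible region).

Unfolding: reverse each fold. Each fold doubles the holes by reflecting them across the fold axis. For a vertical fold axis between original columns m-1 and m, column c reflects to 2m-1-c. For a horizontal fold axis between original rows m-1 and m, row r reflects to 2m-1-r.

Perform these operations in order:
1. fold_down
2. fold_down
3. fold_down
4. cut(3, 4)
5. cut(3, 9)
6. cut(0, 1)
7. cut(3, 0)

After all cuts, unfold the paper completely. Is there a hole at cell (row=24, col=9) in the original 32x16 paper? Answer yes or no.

Op 1 fold_down: fold axis h@16; visible region now rows[16,32) x cols[0,16) = 16x16
Op 2 fold_down: fold axis h@24; visible region now rows[24,32) x cols[0,16) = 8x16
Op 3 fold_down: fold axis h@28; visible region now rows[28,32) x cols[0,16) = 4x16
Op 4 cut(3, 4): punch at orig (31,4); cuts so far [(31, 4)]; region rows[28,32) x cols[0,16) = 4x16
Op 5 cut(3, 9): punch at orig (31,9); cuts so far [(31, 4), (31, 9)]; region rows[28,32) x cols[0,16) = 4x16
Op 6 cut(0, 1): punch at orig (28,1); cuts so far [(28, 1), (31, 4), (31, 9)]; region rows[28,32) x cols[0,16) = 4x16
Op 7 cut(3, 0): punch at orig (31,0); cuts so far [(28, 1), (31, 0), (31, 4), (31, 9)]; region rows[28,32) x cols[0,16) = 4x16
Unfold 1 (reflect across h@28): 8 holes -> [(24, 0), (24, 4), (24, 9), (27, 1), (28, 1), (31, 0), (31, 4), (31, 9)]
Unfold 2 (reflect across h@24): 16 holes -> [(16, 0), (16, 4), (16, 9), (19, 1), (20, 1), (23, 0), (23, 4), (23, 9), (24, 0), (24, 4), (24, 9), (27, 1), (28, 1), (31, 0), (31, 4), (31, 9)]
Unfold 3 (reflect across h@16): 32 holes -> [(0, 0), (0, 4), (0, 9), (3, 1), (4, 1), (7, 0), (7, 4), (7, 9), (8, 0), (8, 4), (8, 9), (11, 1), (12, 1), (15, 0), (15, 4), (15, 9), (16, 0), (16, 4), (16, 9), (19, 1), (20, 1), (23, 0), (23, 4), (23, 9), (24, 0), (24, 4), (24, 9), (27, 1), (28, 1), (31, 0), (31, 4), (31, 9)]
Holes: [(0, 0), (0, 4), (0, 9), (3, 1), (4, 1), (7, 0), (7, 4), (7, 9), (8, 0), (8, 4), (8, 9), (11, 1), (12, 1), (15, 0), (15, 4), (15, 9), (16, 0), (16, 4), (16, 9), (19, 1), (20, 1), (23, 0), (23, 4), (23, 9), (24, 0), (24, 4), (24, 9), (27, 1), (28, 1), (31, 0), (31, 4), (31, 9)]

Answer: yes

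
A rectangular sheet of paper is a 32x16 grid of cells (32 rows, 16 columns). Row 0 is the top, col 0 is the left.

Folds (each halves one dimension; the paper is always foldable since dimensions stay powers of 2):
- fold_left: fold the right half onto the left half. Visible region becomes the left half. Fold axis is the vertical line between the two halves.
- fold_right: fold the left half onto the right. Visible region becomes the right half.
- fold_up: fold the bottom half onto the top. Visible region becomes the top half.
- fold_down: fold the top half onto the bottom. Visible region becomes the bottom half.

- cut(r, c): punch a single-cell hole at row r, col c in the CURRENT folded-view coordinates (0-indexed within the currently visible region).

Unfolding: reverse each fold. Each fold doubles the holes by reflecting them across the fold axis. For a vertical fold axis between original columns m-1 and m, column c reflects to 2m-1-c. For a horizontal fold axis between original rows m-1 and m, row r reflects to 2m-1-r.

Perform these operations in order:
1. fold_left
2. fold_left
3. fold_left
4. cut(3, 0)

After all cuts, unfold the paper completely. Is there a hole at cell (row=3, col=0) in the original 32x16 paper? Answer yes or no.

Op 1 fold_left: fold axis v@8; visible region now rows[0,32) x cols[0,8) = 32x8
Op 2 fold_left: fold axis v@4; visible region now rows[0,32) x cols[0,4) = 32x4
Op 3 fold_left: fold axis v@2; visible region now rows[0,32) x cols[0,2) = 32x2
Op 4 cut(3, 0): punch at orig (3,0); cuts so far [(3, 0)]; region rows[0,32) x cols[0,2) = 32x2
Unfold 1 (reflect across v@2): 2 holes -> [(3, 0), (3, 3)]
Unfold 2 (reflect across v@4): 4 holes -> [(3, 0), (3, 3), (3, 4), (3, 7)]
Unfold 3 (reflect across v@8): 8 holes -> [(3, 0), (3, 3), (3, 4), (3, 7), (3, 8), (3, 11), (3, 12), (3, 15)]
Holes: [(3, 0), (3, 3), (3, 4), (3, 7), (3, 8), (3, 11), (3, 12), (3, 15)]

Answer: yes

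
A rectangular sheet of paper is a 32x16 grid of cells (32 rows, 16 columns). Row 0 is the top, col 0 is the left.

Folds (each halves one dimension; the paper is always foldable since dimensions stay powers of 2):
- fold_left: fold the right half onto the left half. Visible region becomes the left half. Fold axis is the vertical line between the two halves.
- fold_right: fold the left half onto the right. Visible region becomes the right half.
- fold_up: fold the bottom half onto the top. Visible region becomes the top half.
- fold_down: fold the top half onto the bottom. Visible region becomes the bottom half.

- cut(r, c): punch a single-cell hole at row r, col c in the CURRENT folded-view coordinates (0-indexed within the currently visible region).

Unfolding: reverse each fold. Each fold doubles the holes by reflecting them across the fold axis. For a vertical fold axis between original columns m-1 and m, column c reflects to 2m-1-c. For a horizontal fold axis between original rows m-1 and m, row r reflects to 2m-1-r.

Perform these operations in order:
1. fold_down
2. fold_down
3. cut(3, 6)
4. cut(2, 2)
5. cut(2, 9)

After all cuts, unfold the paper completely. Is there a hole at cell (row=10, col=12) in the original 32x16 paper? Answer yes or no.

Op 1 fold_down: fold axis h@16; visible region now rows[16,32) x cols[0,16) = 16x16
Op 2 fold_down: fold axis h@24; visible region now rows[24,32) x cols[0,16) = 8x16
Op 3 cut(3, 6): punch at orig (27,6); cuts so far [(27, 6)]; region rows[24,32) x cols[0,16) = 8x16
Op 4 cut(2, 2): punch at orig (26,2); cuts so far [(26, 2), (27, 6)]; region rows[24,32) x cols[0,16) = 8x16
Op 5 cut(2, 9): punch at orig (26,9); cuts so far [(26, 2), (26, 9), (27, 6)]; region rows[24,32) x cols[0,16) = 8x16
Unfold 1 (reflect across h@24): 6 holes -> [(20, 6), (21, 2), (21, 9), (26, 2), (26, 9), (27, 6)]
Unfold 2 (reflect across h@16): 12 holes -> [(4, 6), (5, 2), (5, 9), (10, 2), (10, 9), (11, 6), (20, 6), (21, 2), (21, 9), (26, 2), (26, 9), (27, 6)]
Holes: [(4, 6), (5, 2), (5, 9), (10, 2), (10, 9), (11, 6), (20, 6), (21, 2), (21, 9), (26, 2), (26, 9), (27, 6)]

Answer: no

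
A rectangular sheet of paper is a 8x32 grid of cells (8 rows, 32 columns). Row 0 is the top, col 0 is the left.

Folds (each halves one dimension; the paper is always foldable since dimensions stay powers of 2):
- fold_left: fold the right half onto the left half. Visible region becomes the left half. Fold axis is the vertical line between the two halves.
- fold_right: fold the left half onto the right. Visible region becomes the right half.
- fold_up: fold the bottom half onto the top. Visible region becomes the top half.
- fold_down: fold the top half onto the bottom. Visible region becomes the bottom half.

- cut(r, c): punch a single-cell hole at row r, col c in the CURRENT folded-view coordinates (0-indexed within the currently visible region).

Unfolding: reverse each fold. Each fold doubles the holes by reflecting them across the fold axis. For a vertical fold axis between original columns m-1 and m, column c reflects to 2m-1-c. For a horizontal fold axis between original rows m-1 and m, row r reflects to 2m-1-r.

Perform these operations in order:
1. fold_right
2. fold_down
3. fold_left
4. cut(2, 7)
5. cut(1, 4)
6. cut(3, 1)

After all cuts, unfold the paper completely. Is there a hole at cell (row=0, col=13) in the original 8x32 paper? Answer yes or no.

Op 1 fold_right: fold axis v@16; visible region now rows[0,8) x cols[16,32) = 8x16
Op 2 fold_down: fold axis h@4; visible region now rows[4,8) x cols[16,32) = 4x16
Op 3 fold_left: fold axis v@24; visible region now rows[4,8) x cols[16,24) = 4x8
Op 4 cut(2, 7): punch at orig (6,23); cuts so far [(6, 23)]; region rows[4,8) x cols[16,24) = 4x8
Op 5 cut(1, 4): punch at orig (5,20); cuts so far [(5, 20), (6, 23)]; region rows[4,8) x cols[16,24) = 4x8
Op 6 cut(3, 1): punch at orig (7,17); cuts so far [(5, 20), (6, 23), (7, 17)]; region rows[4,8) x cols[16,24) = 4x8
Unfold 1 (reflect across v@24): 6 holes -> [(5, 20), (5, 27), (6, 23), (6, 24), (7, 17), (7, 30)]
Unfold 2 (reflect across h@4): 12 holes -> [(0, 17), (0, 30), (1, 23), (1, 24), (2, 20), (2, 27), (5, 20), (5, 27), (6, 23), (6, 24), (7, 17), (7, 30)]
Unfold 3 (reflect across v@16): 24 holes -> [(0, 1), (0, 14), (0, 17), (0, 30), (1, 7), (1, 8), (1, 23), (1, 24), (2, 4), (2, 11), (2, 20), (2, 27), (5, 4), (5, 11), (5, 20), (5, 27), (6, 7), (6, 8), (6, 23), (6, 24), (7, 1), (7, 14), (7, 17), (7, 30)]
Holes: [(0, 1), (0, 14), (0, 17), (0, 30), (1, 7), (1, 8), (1, 23), (1, 24), (2, 4), (2, 11), (2, 20), (2, 27), (5, 4), (5, 11), (5, 20), (5, 27), (6, 7), (6, 8), (6, 23), (6, 24), (7, 1), (7, 14), (7, 17), (7, 30)]

Answer: no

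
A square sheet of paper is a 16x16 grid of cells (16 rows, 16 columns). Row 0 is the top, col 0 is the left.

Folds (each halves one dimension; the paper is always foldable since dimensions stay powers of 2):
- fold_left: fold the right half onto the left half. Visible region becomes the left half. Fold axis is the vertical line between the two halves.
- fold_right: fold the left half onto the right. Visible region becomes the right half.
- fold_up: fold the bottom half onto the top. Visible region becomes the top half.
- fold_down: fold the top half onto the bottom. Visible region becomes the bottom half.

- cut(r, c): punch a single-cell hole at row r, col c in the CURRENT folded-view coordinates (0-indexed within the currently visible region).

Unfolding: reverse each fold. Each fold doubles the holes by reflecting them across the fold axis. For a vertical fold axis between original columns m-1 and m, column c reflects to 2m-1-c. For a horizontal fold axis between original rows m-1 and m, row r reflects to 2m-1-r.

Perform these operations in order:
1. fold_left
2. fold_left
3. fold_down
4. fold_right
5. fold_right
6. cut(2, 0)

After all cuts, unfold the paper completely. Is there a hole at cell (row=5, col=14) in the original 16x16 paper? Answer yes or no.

Op 1 fold_left: fold axis v@8; visible region now rows[0,16) x cols[0,8) = 16x8
Op 2 fold_left: fold axis v@4; visible region now rows[0,16) x cols[0,4) = 16x4
Op 3 fold_down: fold axis h@8; visible region now rows[8,16) x cols[0,4) = 8x4
Op 4 fold_right: fold axis v@2; visible region now rows[8,16) x cols[2,4) = 8x2
Op 5 fold_right: fold axis v@3; visible region now rows[8,16) x cols[3,4) = 8x1
Op 6 cut(2, 0): punch at orig (10,3); cuts so far [(10, 3)]; region rows[8,16) x cols[3,4) = 8x1
Unfold 1 (reflect across v@3): 2 holes -> [(10, 2), (10, 3)]
Unfold 2 (reflect across v@2): 4 holes -> [(10, 0), (10, 1), (10, 2), (10, 3)]
Unfold 3 (reflect across h@8): 8 holes -> [(5, 0), (5, 1), (5, 2), (5, 3), (10, 0), (10, 1), (10, 2), (10, 3)]
Unfold 4 (reflect across v@4): 16 holes -> [(5, 0), (5, 1), (5, 2), (5, 3), (5, 4), (5, 5), (5, 6), (5, 7), (10, 0), (10, 1), (10, 2), (10, 3), (10, 4), (10, 5), (10, 6), (10, 7)]
Unfold 5 (reflect across v@8): 32 holes -> [(5, 0), (5, 1), (5, 2), (5, 3), (5, 4), (5, 5), (5, 6), (5, 7), (5, 8), (5, 9), (5, 10), (5, 11), (5, 12), (5, 13), (5, 14), (5, 15), (10, 0), (10, 1), (10, 2), (10, 3), (10, 4), (10, 5), (10, 6), (10, 7), (10, 8), (10, 9), (10, 10), (10, 11), (10, 12), (10, 13), (10, 14), (10, 15)]
Holes: [(5, 0), (5, 1), (5, 2), (5, 3), (5, 4), (5, 5), (5, 6), (5, 7), (5, 8), (5, 9), (5, 10), (5, 11), (5, 12), (5, 13), (5, 14), (5, 15), (10, 0), (10, 1), (10, 2), (10, 3), (10, 4), (10, 5), (10, 6), (10, 7), (10, 8), (10, 9), (10, 10), (10, 11), (10, 12), (10, 13), (10, 14), (10, 15)]

Answer: yes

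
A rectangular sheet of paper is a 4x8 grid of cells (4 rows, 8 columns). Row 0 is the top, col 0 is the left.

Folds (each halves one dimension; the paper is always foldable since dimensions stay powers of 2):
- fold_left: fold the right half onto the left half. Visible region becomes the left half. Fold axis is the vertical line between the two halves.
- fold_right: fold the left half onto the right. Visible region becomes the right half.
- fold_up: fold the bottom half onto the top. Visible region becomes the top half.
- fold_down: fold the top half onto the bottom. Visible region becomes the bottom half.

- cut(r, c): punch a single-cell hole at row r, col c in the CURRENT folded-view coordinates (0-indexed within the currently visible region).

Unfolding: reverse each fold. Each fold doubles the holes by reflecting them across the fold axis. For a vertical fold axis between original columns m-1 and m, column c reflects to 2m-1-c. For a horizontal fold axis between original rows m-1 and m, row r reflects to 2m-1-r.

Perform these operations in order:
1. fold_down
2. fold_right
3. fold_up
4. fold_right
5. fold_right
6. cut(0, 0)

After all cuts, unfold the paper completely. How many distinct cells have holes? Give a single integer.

Op 1 fold_down: fold axis h@2; visible region now rows[2,4) x cols[0,8) = 2x8
Op 2 fold_right: fold axis v@4; visible region now rows[2,4) x cols[4,8) = 2x4
Op 3 fold_up: fold axis h@3; visible region now rows[2,3) x cols[4,8) = 1x4
Op 4 fold_right: fold axis v@6; visible region now rows[2,3) x cols[6,8) = 1x2
Op 5 fold_right: fold axis v@7; visible region now rows[2,3) x cols[7,8) = 1x1
Op 6 cut(0, 0): punch at orig (2,7); cuts so far [(2, 7)]; region rows[2,3) x cols[7,8) = 1x1
Unfold 1 (reflect across v@7): 2 holes -> [(2, 6), (2, 7)]
Unfold 2 (reflect across v@6): 4 holes -> [(2, 4), (2, 5), (2, 6), (2, 7)]
Unfold 3 (reflect across h@3): 8 holes -> [(2, 4), (2, 5), (2, 6), (2, 7), (3, 4), (3, 5), (3, 6), (3, 7)]
Unfold 4 (reflect across v@4): 16 holes -> [(2, 0), (2, 1), (2, 2), (2, 3), (2, 4), (2, 5), (2, 6), (2, 7), (3, 0), (3, 1), (3, 2), (3, 3), (3, 4), (3, 5), (3, 6), (3, 7)]
Unfold 5 (reflect across h@2): 32 holes -> [(0, 0), (0, 1), (0, 2), (0, 3), (0, 4), (0, 5), (0, 6), (0, 7), (1, 0), (1, 1), (1, 2), (1, 3), (1, 4), (1, 5), (1, 6), (1, 7), (2, 0), (2, 1), (2, 2), (2, 3), (2, 4), (2, 5), (2, 6), (2, 7), (3, 0), (3, 1), (3, 2), (3, 3), (3, 4), (3, 5), (3, 6), (3, 7)]

Answer: 32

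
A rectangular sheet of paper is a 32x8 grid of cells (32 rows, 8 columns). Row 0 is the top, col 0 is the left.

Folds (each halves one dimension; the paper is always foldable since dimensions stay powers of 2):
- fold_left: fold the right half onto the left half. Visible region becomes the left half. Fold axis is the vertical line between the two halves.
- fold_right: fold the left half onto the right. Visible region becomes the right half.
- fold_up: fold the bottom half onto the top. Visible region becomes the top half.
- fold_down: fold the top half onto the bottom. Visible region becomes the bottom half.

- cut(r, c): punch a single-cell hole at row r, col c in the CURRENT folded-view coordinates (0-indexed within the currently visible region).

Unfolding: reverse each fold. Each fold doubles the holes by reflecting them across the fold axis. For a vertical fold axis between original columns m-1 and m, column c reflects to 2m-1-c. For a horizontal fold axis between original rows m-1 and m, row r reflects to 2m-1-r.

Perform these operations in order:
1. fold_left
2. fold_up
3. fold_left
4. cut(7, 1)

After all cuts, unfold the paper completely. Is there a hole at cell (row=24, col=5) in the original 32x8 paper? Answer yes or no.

Op 1 fold_left: fold axis v@4; visible region now rows[0,32) x cols[0,4) = 32x4
Op 2 fold_up: fold axis h@16; visible region now rows[0,16) x cols[0,4) = 16x4
Op 3 fold_left: fold axis v@2; visible region now rows[0,16) x cols[0,2) = 16x2
Op 4 cut(7, 1): punch at orig (7,1); cuts so far [(7, 1)]; region rows[0,16) x cols[0,2) = 16x2
Unfold 1 (reflect across v@2): 2 holes -> [(7, 1), (7, 2)]
Unfold 2 (reflect across h@16): 4 holes -> [(7, 1), (7, 2), (24, 1), (24, 2)]
Unfold 3 (reflect across v@4): 8 holes -> [(7, 1), (7, 2), (7, 5), (7, 6), (24, 1), (24, 2), (24, 5), (24, 6)]
Holes: [(7, 1), (7, 2), (7, 5), (7, 6), (24, 1), (24, 2), (24, 5), (24, 6)]

Answer: yes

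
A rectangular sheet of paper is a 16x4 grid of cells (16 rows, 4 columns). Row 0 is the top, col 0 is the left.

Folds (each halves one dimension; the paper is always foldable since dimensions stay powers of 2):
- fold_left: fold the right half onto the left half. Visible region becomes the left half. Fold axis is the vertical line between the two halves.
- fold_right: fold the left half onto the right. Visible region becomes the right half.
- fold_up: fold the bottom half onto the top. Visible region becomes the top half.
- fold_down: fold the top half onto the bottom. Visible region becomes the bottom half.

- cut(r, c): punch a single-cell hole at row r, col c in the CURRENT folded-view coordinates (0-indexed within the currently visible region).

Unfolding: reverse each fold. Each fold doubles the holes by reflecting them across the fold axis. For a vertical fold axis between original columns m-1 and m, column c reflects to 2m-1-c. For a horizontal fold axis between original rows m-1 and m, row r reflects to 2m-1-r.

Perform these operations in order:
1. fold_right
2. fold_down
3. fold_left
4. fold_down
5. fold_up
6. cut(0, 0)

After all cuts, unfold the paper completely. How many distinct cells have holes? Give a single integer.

Answer: 32

Derivation:
Op 1 fold_right: fold axis v@2; visible region now rows[0,16) x cols[2,4) = 16x2
Op 2 fold_down: fold axis h@8; visible region now rows[8,16) x cols[2,4) = 8x2
Op 3 fold_left: fold axis v@3; visible region now rows[8,16) x cols[2,3) = 8x1
Op 4 fold_down: fold axis h@12; visible region now rows[12,16) x cols[2,3) = 4x1
Op 5 fold_up: fold axis h@14; visible region now rows[12,14) x cols[2,3) = 2x1
Op 6 cut(0, 0): punch at orig (12,2); cuts so far [(12, 2)]; region rows[12,14) x cols[2,3) = 2x1
Unfold 1 (reflect across h@14): 2 holes -> [(12, 2), (15, 2)]
Unfold 2 (reflect across h@12): 4 holes -> [(8, 2), (11, 2), (12, 2), (15, 2)]
Unfold 3 (reflect across v@3): 8 holes -> [(8, 2), (8, 3), (11, 2), (11, 3), (12, 2), (12, 3), (15, 2), (15, 3)]
Unfold 4 (reflect across h@8): 16 holes -> [(0, 2), (0, 3), (3, 2), (3, 3), (4, 2), (4, 3), (7, 2), (7, 3), (8, 2), (8, 3), (11, 2), (11, 3), (12, 2), (12, 3), (15, 2), (15, 3)]
Unfold 5 (reflect across v@2): 32 holes -> [(0, 0), (0, 1), (0, 2), (0, 3), (3, 0), (3, 1), (3, 2), (3, 3), (4, 0), (4, 1), (4, 2), (4, 3), (7, 0), (7, 1), (7, 2), (7, 3), (8, 0), (8, 1), (8, 2), (8, 3), (11, 0), (11, 1), (11, 2), (11, 3), (12, 0), (12, 1), (12, 2), (12, 3), (15, 0), (15, 1), (15, 2), (15, 3)]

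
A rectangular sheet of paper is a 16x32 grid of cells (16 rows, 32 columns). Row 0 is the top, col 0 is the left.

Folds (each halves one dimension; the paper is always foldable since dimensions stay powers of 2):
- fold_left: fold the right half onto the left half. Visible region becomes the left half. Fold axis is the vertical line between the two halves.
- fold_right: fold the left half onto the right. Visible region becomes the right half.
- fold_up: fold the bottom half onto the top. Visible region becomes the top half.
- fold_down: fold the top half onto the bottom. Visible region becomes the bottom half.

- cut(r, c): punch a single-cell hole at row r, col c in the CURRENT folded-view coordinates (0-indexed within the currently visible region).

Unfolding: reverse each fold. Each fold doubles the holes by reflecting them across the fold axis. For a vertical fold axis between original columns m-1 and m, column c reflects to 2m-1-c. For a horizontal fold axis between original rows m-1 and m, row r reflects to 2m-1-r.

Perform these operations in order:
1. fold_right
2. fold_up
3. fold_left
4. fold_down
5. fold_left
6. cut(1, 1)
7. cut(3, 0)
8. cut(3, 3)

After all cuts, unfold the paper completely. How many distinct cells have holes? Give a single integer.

Op 1 fold_right: fold axis v@16; visible region now rows[0,16) x cols[16,32) = 16x16
Op 2 fold_up: fold axis h@8; visible region now rows[0,8) x cols[16,32) = 8x16
Op 3 fold_left: fold axis v@24; visible region now rows[0,8) x cols[16,24) = 8x8
Op 4 fold_down: fold axis h@4; visible region now rows[4,8) x cols[16,24) = 4x8
Op 5 fold_left: fold axis v@20; visible region now rows[4,8) x cols[16,20) = 4x4
Op 6 cut(1, 1): punch at orig (5,17); cuts so far [(5, 17)]; region rows[4,8) x cols[16,20) = 4x4
Op 7 cut(3, 0): punch at orig (7,16); cuts so far [(5, 17), (7, 16)]; region rows[4,8) x cols[16,20) = 4x4
Op 8 cut(3, 3): punch at orig (7,19); cuts so far [(5, 17), (7, 16), (7, 19)]; region rows[4,8) x cols[16,20) = 4x4
Unfold 1 (reflect across v@20): 6 holes -> [(5, 17), (5, 22), (7, 16), (7, 19), (7, 20), (7, 23)]
Unfold 2 (reflect across h@4): 12 holes -> [(0, 16), (0, 19), (0, 20), (0, 23), (2, 17), (2, 22), (5, 17), (5, 22), (7, 16), (7, 19), (7, 20), (7, 23)]
Unfold 3 (reflect across v@24): 24 holes -> [(0, 16), (0, 19), (0, 20), (0, 23), (0, 24), (0, 27), (0, 28), (0, 31), (2, 17), (2, 22), (2, 25), (2, 30), (5, 17), (5, 22), (5, 25), (5, 30), (7, 16), (7, 19), (7, 20), (7, 23), (7, 24), (7, 27), (7, 28), (7, 31)]
Unfold 4 (reflect across h@8): 48 holes -> [(0, 16), (0, 19), (0, 20), (0, 23), (0, 24), (0, 27), (0, 28), (0, 31), (2, 17), (2, 22), (2, 25), (2, 30), (5, 17), (5, 22), (5, 25), (5, 30), (7, 16), (7, 19), (7, 20), (7, 23), (7, 24), (7, 27), (7, 28), (7, 31), (8, 16), (8, 19), (8, 20), (8, 23), (8, 24), (8, 27), (8, 28), (8, 31), (10, 17), (10, 22), (10, 25), (10, 30), (13, 17), (13, 22), (13, 25), (13, 30), (15, 16), (15, 19), (15, 20), (15, 23), (15, 24), (15, 27), (15, 28), (15, 31)]
Unfold 5 (reflect across v@16): 96 holes -> [(0, 0), (0, 3), (0, 4), (0, 7), (0, 8), (0, 11), (0, 12), (0, 15), (0, 16), (0, 19), (0, 20), (0, 23), (0, 24), (0, 27), (0, 28), (0, 31), (2, 1), (2, 6), (2, 9), (2, 14), (2, 17), (2, 22), (2, 25), (2, 30), (5, 1), (5, 6), (5, 9), (5, 14), (5, 17), (5, 22), (5, 25), (5, 30), (7, 0), (7, 3), (7, 4), (7, 7), (7, 8), (7, 11), (7, 12), (7, 15), (7, 16), (7, 19), (7, 20), (7, 23), (7, 24), (7, 27), (7, 28), (7, 31), (8, 0), (8, 3), (8, 4), (8, 7), (8, 8), (8, 11), (8, 12), (8, 15), (8, 16), (8, 19), (8, 20), (8, 23), (8, 24), (8, 27), (8, 28), (8, 31), (10, 1), (10, 6), (10, 9), (10, 14), (10, 17), (10, 22), (10, 25), (10, 30), (13, 1), (13, 6), (13, 9), (13, 14), (13, 17), (13, 22), (13, 25), (13, 30), (15, 0), (15, 3), (15, 4), (15, 7), (15, 8), (15, 11), (15, 12), (15, 15), (15, 16), (15, 19), (15, 20), (15, 23), (15, 24), (15, 27), (15, 28), (15, 31)]

Answer: 96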